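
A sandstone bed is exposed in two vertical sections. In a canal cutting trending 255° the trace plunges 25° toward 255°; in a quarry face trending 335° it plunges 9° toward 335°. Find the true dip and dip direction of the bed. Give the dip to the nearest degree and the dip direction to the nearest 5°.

true dip 25°, dip direction 265°

Each apparent-dip line lies in the plane. As unit vectors (x east, y north, z up), v₁ plunges 25°→255° and v₂ plunges 9°→335°.
The plane normal is n = v₁ × v₂ ∝ (-0.415, -0.039, 0.882).
tan δ = √(n_x²+n_y²)/n_z = 0.417/0.882, so δ = 25.3°.
Dip direction = atan2(-0.415, -0.039) = 265° (azimuth of n's horizontal projection).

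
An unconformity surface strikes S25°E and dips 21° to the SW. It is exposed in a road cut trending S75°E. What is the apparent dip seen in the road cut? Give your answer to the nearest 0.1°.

The section lies 50° from the strike.
tan α = tan 21° × sin 50° = 0.3839 × 0.7660 = 0.2941
α = arctan(0.2941) = 16.39°

16.4°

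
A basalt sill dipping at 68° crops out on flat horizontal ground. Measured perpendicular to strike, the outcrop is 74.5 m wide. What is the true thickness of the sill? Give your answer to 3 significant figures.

69.1 m

True thickness t = w · sin(dip) = 74.5 × sin 68°
t = 74.5 × 0.9272 = 69.075 m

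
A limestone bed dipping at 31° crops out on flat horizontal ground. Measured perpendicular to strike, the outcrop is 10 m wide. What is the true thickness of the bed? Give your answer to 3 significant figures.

5.15 m

True thickness t = w · sin(dip) = 10 × sin 31°
t = 10 × 0.5150 = 5.150 m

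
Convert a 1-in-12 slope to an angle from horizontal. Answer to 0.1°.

4.8°

tan θ = 1/12 = 0.0833
θ = arctan(0.0833) = 4.76°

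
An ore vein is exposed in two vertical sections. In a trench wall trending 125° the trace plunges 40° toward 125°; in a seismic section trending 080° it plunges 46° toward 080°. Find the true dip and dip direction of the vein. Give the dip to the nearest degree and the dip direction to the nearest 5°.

The two traces are lines in the plane: v₁ = (sin 125°·cos 40°, cos 125°·cos 40°, −sin 40°), v₂ = (sin 80°·cos 46°, cos 80°·cos 46°, −sin 46°).
The plane normal is n = v₁ × v₂ ∝ (0.394, 0.012, 0.376).
tan δ = √(n_x²+n_y²)/n_z = 0.394/0.376, so δ = 46.3°.
Dip direction = atan2(0.394, 0.012) = 88° (azimuth of n's horizontal projection).

true dip 46°, dip direction 090°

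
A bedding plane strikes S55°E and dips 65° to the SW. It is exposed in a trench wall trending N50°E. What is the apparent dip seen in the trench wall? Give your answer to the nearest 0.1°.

64.2°

Angle between strike (S55°E) and section (N50°E): β = 75°.
tan(apparent dip) = tan 65° · sin 75° = 2.0714
α = arctan(2.0714) = 64.23°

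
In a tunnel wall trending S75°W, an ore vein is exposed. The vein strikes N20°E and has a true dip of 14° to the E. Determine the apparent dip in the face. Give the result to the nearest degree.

The section lies 55° from the strike.
tan(apparent dip) = tan 14° · sin 55° = 0.2042
apparent dip = arctan 0.2042 = 11.54°

12°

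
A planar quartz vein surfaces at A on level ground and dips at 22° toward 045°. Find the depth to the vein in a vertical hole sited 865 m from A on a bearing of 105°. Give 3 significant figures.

The hole lies 60° from the dip direction, so the down-dip offset is 865 × cos 60° = 432.50 m.
Depth = down-dip offset × tan(dip) = 432.50 × tan 22° = 432.50 × 0.4040
Depth = 174.74 m

175 m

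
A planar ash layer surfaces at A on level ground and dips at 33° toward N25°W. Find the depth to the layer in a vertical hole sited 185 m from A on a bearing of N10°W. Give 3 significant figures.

The hole lies 15° from the dip direction, so the down-dip offset is 185 × cos 15° = 178.70 m.
Depth = down-dip offset × tan(dip) = 178.70 × tan 33° = 178.70 × 0.6494
Depth = 116.05 m

116 m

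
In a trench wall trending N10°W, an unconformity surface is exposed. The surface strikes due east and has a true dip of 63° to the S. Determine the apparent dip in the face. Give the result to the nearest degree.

63°

The strike is due east and the section trends N10°W; the acute angle between them is β = 80°.
tan α = tan 63° × sin 80° = 1.9626 × 0.9848 = 1.9328
α = arctan(1.9328) = 62.64°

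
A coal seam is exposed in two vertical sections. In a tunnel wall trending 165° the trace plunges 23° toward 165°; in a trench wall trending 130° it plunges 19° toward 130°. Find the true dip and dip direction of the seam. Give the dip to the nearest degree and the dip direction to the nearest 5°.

Each apparent-dip line lies in the plane. As unit vectors (x east, y north, z up), v₁ plunges 23°→165° and v₂ plunges 19°→130°.
The plane normal is n = v₁ × v₂ ∝ (0.052, -0.205, 0.499).
True dip = arccos(n_z / |n|) = arccos(0.9205) = 23.0°.
The horizontal component of n points toward azimuth atan2(n_x, n_y) = 166°, the dip direction.

true dip 23°, dip direction 165°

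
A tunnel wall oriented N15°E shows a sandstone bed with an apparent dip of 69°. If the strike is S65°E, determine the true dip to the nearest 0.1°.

β = acute angle between strike S65°E and section N15°E = 80°.
tan δ = tan α / sin β = tan 69° / sin 80° = 2.6051 / 0.9848 = 2.6453
true dip = arctan 2.6453 = 69.29°

69.3°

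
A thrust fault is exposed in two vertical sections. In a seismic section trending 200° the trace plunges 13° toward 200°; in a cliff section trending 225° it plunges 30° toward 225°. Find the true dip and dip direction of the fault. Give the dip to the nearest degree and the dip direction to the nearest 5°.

true dip 42°, dip direction 275°

Represent each trace as a vector plunging at its apparent dip toward its trend (east-north-up frame): v₁ = (-0.333, -0.916, -0.225), v₂ = (-0.612, -0.612, -0.500).
The plane normal is n = v₁ × v₂ ∝ (-0.320, 0.029, 0.357).
True dip = arccos(n_z / |n|) = arccos(0.7429) = 42.0°.
Dip direction = atan2(-0.320, 0.029) = 275° (azimuth of n's horizontal projection).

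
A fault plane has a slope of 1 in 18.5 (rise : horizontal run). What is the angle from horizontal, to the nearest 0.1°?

3.1°

tan θ = 1/18.5 = 0.0541
θ = arctan(0.0541) = 3.09°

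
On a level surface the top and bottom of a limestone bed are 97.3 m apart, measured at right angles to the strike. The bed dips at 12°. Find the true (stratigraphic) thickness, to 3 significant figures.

True thickness t = w · sin(dip) = 97.3 × sin 12°
t = 97.3 × 0.2079 = 20.230 m

20.2 m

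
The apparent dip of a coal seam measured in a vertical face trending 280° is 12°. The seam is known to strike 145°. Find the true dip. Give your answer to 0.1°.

16.7°

The section is 45° from the strike.
tan(true dip) = tan 12° / sin 45° = 0.3006
δ = arctan(0.3006) = 16.73°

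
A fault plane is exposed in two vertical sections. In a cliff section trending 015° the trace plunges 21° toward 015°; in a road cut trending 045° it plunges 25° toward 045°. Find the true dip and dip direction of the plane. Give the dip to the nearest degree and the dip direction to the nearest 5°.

Represent each trace as a vector plunging at its apparent dip toward its trend (east-north-up frame): v₁ = (0.242, 0.902, -0.358), v₂ = (0.641, 0.641, -0.423).
The plane normal is n = v₁ × v₂ ∝ (0.151, 0.128, 0.423).
tan δ = √(n_x²+n_y²)/n_z = 0.198/0.423, so δ = 25.1°.
Dip direction = azimuth of (n_x, n_y) = atan2(0.151, 0.128) = 50°.

true dip 25°, dip direction 050°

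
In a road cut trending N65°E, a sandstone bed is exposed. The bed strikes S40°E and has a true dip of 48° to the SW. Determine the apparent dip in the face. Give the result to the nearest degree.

47°

The section lies 75° from the strike.
tan α = tan 48° × sin 75° = 1.1106 × 0.9659 = 1.0728
α = arctan(1.0728) = 47.01°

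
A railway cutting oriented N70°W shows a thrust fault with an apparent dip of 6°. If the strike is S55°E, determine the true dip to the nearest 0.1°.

The section is 15° from the strike.
tan(true dip) = tan 6° / sin 15° = 0.4061
true dip = arctan 0.4061 = 22.10°

22.1°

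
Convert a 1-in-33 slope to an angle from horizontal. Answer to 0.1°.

tan θ = 1/33 = 0.0303
θ = arctan(0.0303) = 1.74°

1.7°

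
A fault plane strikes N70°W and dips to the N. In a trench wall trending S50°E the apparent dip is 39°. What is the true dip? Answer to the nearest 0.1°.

The section is 20° from the strike.
tan δ = tan α / sin β = tan 39° / sin 20° = 0.8098 / 0.3420 = 2.3677
δ = arctan(2.3677) = 67.10°

67.1°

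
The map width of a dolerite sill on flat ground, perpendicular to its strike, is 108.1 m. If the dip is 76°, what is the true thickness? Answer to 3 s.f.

105 m

True thickness t = w · sin(dip) = 108.1 × sin 76°
t = 108.1 × 0.9703 = 104.889 m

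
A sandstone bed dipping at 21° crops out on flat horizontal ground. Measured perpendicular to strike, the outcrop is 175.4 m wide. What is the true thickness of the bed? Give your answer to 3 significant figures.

True thickness t = w · sin(dip) = 175.4 × sin 21°
t = 175.4 × 0.3584 = 62.858 m

62.9 m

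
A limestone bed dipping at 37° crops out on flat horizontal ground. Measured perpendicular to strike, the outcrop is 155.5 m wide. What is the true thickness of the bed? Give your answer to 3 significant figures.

True thickness t = w · sin(dip) = 155.5 × sin 37°
t = 155.5 × 0.6018 = 93.582 m

93.6 m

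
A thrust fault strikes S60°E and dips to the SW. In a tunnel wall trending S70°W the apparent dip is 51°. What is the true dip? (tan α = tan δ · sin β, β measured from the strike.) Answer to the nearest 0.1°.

The section is 50° from the strike.
tan(true dip) = tan 51° / sin 50° = 1.6120
true dip = arctan 1.6120 = 58.19°

58.2°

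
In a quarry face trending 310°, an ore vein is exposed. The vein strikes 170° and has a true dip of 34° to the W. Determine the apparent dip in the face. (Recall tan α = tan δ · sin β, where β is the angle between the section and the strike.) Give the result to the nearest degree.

The strike is 170° and the section trends 310°; the acute angle between them is β = 40°.
tan α = tan 34° × sin 40° = 0.6745 × 0.6428 = 0.4336
α = arctan(0.4336) = 23.44°

23°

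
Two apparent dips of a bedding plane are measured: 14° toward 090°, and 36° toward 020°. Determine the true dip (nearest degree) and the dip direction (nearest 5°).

true dip 36°, dip direction 020°

Each apparent-dip line lies in the plane. As unit vectors (x east, y north, z up), v₁ plunges 14°→090° and v₂ plunges 36°→020°.
The plane normal is n = v₁ × v₂ ∝ (0.184, 0.503, 0.738).
True dip = arccos(n_z / |n|) = arccos(0.8090) = 36.0°.
Dip direction = atan2(0.184, 0.503) = 20° (azimuth of n's horizontal projection).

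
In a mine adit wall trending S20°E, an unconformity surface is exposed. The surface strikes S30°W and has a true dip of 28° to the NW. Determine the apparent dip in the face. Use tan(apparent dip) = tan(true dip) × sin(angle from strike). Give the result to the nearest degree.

Angle between strike (S30°W) and section (S20°E): β = 50°.
tan α = tan 28° × sin 50° = 0.5317 × 0.7660 = 0.4073
apparent dip = arctan 0.4073 = 22.16°

22°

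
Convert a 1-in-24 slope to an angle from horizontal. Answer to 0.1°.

tan θ = 1/24 = 0.0417
θ = arctan(0.0417) = 2.39°

2.4°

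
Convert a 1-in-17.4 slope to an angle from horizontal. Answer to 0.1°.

3.3°

tan θ = 1/17.4 = 0.0575
θ = arctan(0.0575) = 3.29°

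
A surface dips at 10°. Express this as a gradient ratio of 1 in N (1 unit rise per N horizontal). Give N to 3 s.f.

1 : N means tan θ = 1/N, so N = 1/tan 10° = 1/0.1763

1 in 5.67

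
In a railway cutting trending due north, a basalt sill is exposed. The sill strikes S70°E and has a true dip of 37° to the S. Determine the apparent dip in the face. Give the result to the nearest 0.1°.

The strike is S70°E and the section trends due north; the acute angle between them is β = 70°.
tan(apparent dip) = tan 37° · sin 70° = 0.7081
α = arctan(0.7081) = 35.30°

35.3°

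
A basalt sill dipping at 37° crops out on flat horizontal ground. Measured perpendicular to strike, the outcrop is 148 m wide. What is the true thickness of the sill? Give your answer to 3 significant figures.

89.1 m

True thickness t = w · sin(dip) = 148 × sin 37°
t = 148 × 0.6018 = 89.069 m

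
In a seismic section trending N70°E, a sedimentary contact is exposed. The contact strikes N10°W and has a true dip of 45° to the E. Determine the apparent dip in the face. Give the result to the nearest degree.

Angle between strike (N10°W) and section (N70°E): β = 80°.
tan α = tan 45° × sin 80° = 1.0000 × 0.9848 = 0.9848
α = arctan(0.9848) = 44.56°

45°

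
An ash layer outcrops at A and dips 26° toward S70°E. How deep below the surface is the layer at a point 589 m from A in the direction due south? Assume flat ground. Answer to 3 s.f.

98.3 m

The hole lies 70° from the dip direction, so the down-dip offset is 589 × cos 70° = 201.45 m.
Depth = down-dip offset × tan(dip) = 201.45 × tan 26° = 201.45 × 0.4877
Depth = 98.25 m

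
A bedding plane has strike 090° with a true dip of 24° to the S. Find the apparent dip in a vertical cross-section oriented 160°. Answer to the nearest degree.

The section lies 70° from the strike.
tan α = tan 24° × sin 70° = 0.4452 × 0.9397 = 0.4184
apparent dip = arctan 0.4184 = 22.70°

23°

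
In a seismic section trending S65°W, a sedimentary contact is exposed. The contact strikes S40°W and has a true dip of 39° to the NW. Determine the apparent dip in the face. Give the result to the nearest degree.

19°

The strike is S40°W and the section trends S65°W; the acute angle between them is β = 25°.
tan(apparent dip) = tan 39° · sin 25° = 0.3422
apparent dip = arctan 0.3422 = 18.89°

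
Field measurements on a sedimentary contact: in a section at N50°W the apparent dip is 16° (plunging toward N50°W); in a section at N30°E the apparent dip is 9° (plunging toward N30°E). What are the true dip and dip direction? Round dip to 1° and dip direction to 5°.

true dip 17°, dip direction 330°

Represent each trace as a vector plunging at its apparent dip toward its trend (east-north-up frame): v₁ = (-0.736, 0.618, -0.276), v₂ = (0.494, 0.855, -0.156).
n = v₁ × v₂ = (-0.139, 0.251, 0.935) (taken with n_z > 0).
True dip = arccos(n_z / |n|) = arccos(0.9559) = 17.1°.
Dip direction = azimuth of (n_x, n_y) = atan2(-0.139, 0.251) = 331°.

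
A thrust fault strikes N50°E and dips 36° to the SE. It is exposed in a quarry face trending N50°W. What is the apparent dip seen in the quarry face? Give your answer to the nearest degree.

36°

The section lies 80° from the strike.
tan α = tan 36° × sin 80° = 0.7265 × 0.9848 = 0.7155
α = arctan(0.7155) = 35.58°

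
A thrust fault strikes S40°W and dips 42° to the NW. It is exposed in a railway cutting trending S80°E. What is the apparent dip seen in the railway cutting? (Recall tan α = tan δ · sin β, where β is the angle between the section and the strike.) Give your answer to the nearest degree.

The section lies 60° from the strike.
tan α = tan 42° × sin 60° = 0.9004 × 0.8660 = 0.7798
apparent dip = arctan 0.7798 = 37.95°

38°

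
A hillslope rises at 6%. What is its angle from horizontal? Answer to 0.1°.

3.4°

tan θ = 6/100 = 0.0600
θ = arctan(0.0600) = 3.43°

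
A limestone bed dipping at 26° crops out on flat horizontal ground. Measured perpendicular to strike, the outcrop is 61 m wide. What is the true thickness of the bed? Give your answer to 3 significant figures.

True thickness t = w · sin(dip) = 61 × sin 26°
t = 61 × 0.4384 = 26.741 m

26.7 m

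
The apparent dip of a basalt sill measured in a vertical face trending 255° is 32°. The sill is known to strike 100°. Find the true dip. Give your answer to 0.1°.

55.9°

The section is 25° from the strike.
tan(true dip) = tan 32° / sin 25° = 1.4786
true dip = arctan 1.4786 = 55.93°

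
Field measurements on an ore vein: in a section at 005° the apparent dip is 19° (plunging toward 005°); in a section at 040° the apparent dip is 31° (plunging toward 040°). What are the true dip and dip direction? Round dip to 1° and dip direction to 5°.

true dip 33°, dip direction 065°

The two traces are lines in the plane: v₁ = (sin 5°·cos 19°, cos 5°·cos 19°, −sin 19°), v₂ = (sin 40°·cos 31°, cos 40°·cos 31°, −sin 31°).
n = v₁ × v₂ = (0.271, 0.137, 0.465) (taken with n_z > 0).
Dip δ = arctan(|n_h|/n_z) = arctan(0.304/0.465) = 33.2°.
Dip direction = atan2(0.271, 0.137) = 63° (azimuth of n's horizontal projection).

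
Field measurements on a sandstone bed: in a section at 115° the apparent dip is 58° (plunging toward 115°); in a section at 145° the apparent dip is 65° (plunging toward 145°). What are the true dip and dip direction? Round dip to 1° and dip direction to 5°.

Represent each trace as a vector plunging at its apparent dip toward its trend (east-north-up frame): v₁ = (0.480, -0.224, -0.848), v₂ = (0.242, -0.346, -0.906).
Cross product v₁ × v₂ gives the pole to the plane: n ∝ (0.091, -0.230, 0.112).
True dip = arccos(n_z / |n|) = arccos(0.4130) = 65.6°.
Dip direction = atan2(0.091, -0.230) = 158° (azimuth of n's horizontal projection).

true dip 66°, dip direction 160°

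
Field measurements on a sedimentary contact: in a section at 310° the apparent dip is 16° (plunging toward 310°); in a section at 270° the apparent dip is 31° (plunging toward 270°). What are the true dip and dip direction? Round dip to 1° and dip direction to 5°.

Represent each trace as a vector plunging at its apparent dip toward its trend (east-north-up frame): v₁ = (-0.736, 0.618, -0.276), v₂ = (-0.857, -0.000, -0.515).
The plane normal is n = v₁ × v₂ ∝ (-0.318, -0.143, 0.530).
tan δ = √(n_x²+n_y²)/n_z = 0.349/0.530, so δ = 33.4°.
Dip direction = atan2(-0.318, -0.143) = 246° (azimuth of n's horizontal projection).

true dip 33°, dip direction 245°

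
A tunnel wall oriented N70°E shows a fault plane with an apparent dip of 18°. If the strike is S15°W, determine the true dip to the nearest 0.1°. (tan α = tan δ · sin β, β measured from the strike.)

21.6°

β = acute angle between strike S15°W and section N70°E = 55°.
tan(true dip) = tan 18° / sin 55° = 0.3967
δ = arctan(0.3967) = 21.64°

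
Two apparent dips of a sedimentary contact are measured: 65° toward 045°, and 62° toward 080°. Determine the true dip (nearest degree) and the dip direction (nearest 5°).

Each apparent-dip line lies in the plane. As unit vectors (x east, y north, z up), v₁ plunges 65°→045° and v₂ plunges 62°→080°.
The plane normal is n = v₁ × v₂ ∝ (0.190, 0.155, 0.114).
Dip δ = arctan(|n_h|/n_z) = arctan(0.245/0.114) = 65.1°.
The horizontal component of n points toward azimuth atan2(n_x, n_y) = 51°, the dip direction.

true dip 65°, dip direction 050°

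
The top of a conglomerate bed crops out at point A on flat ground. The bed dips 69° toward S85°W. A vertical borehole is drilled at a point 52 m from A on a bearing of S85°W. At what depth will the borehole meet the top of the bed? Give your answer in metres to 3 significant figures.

The hole is directly down-dip from the outcrop, so the down-dip offset is 52 m.
Depth = down-dip offset × tan(dip) = 52.00 × tan 69° = 52.00 × 2.6051
Depth = 135.46 m

135 m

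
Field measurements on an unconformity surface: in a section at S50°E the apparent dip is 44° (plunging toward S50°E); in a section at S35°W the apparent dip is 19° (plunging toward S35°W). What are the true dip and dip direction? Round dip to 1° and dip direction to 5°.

true dip 45°, dip direction 145°

Represent each trace as a vector plunging at its apparent dip toward its trend (east-north-up frame): v₁ = (0.551, -0.462, -0.695), v₂ = (-0.542, -0.775, -0.326).
n = v₁ × v₂ = (0.387, -0.556, 0.678) (taken with n_z > 0).
True dip = arccos(n_z / |n|) = arccos(0.7070) = 45.0°.
The horizontal component of n points toward azimuth atan2(n_x, n_y) = 145°, the dip direction.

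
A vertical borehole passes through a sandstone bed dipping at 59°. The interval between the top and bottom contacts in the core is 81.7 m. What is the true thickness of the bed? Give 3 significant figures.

True thickness t = h · cos(dip) = 81.7 × cos 59°
t = 81.7 × 0.5150 = 42.079 m

42.1 m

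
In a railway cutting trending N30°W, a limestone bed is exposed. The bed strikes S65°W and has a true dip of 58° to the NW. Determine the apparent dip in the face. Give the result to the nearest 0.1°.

Angle between strike (S65°W) and section (N30°W): β = 85°.
tan(apparent dip) = tan 58° · sin 85° = 1.5942
α = arctan(1.5942) = 57.90°

57.9°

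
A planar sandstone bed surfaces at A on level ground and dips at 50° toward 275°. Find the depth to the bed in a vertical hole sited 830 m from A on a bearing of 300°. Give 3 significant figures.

896 m

The hole lies 25° from the dip direction, so the down-dip offset is 830 × cos 25° = 752.24 m.
Depth = down-dip offset × tan(dip) = 752.24 × tan 50° = 752.24 × 1.1918
Depth = 896.48 m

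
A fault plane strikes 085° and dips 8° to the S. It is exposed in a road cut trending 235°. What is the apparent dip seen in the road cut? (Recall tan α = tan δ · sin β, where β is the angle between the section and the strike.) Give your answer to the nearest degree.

Angle between strike (085°) and section (235°): β = 30°.
tan(apparent dip) = tan 8° · sin 30° = 0.0703
α = arctan(0.0703) = 4.02°

4°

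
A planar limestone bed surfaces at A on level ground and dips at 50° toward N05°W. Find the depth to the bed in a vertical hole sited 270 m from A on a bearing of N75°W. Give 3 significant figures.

110 m

The hole lies 70° from the dip direction, so the down-dip offset is 270 × cos 70° = 92.35 m.
Depth = down-dip offset × tan(dip) = 92.35 × tan 50° = 92.35 × 1.1918
Depth = 110.05 m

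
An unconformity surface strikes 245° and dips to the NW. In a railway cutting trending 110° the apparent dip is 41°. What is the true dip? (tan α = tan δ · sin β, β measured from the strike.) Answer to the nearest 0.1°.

The section is 45° from the strike.
tan δ = tan α / sin β = tan 41° / sin 45° = 0.8693 / 0.7071 = 1.2294
δ = arctan(1.2294) = 50.87°

50.9°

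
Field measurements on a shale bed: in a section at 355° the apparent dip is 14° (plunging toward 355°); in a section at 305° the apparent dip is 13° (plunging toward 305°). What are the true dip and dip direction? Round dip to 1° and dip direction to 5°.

true dip 15°, dip direction 335°

Represent each trace as a vector plunging at its apparent dip toward its trend (east-north-up frame): v₁ = (-0.085, 0.967, -0.242), v₂ = (-0.798, 0.559, -0.225).
Cross product v₁ × v₂ gives the pole to the plane: n ∝ (-0.082, 0.174, 0.724).
Dip δ = arctan(|n_h|/n_z) = arctan(0.193/0.724) = 14.9°.
Dip direction = azimuth of (n_x, n_y) = atan2(-0.082, 0.174) = 335°.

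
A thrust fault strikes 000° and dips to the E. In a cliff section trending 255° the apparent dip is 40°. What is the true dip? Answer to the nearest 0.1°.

β = acute angle between strike 000° and section 255° = 75°.
tan(true dip) = tan 40° / sin 75° = 0.8687
true dip = arctan 0.8687 = 40.98°

41.0°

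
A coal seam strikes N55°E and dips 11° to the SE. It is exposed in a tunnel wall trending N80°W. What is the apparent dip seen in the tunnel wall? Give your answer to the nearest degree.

8°

The strike is N55°E and the section trends N80°W; the acute angle between them is β = 45°.
tan(apparent dip) = tan 11° · sin 45° = 0.1374
α = arctan(0.1374) = 7.83°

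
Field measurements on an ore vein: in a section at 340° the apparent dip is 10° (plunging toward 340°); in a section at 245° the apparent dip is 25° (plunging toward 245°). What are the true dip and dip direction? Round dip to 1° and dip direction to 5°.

The two traces are lines in the plane: v₁ = (sin 340°·cos 10°, cos 340°·cos 10°, −sin 10°), v₂ = (sin 245°·cos 25°, cos 245°·cos 25°, −sin 25°).
n = v₁ × v₂ = (-0.458, 0.000, 0.889) (taken with n_z > 0).
tan δ = √(n_x²+n_y²)/n_z = 0.458/0.889, so δ = 27.2°.
The horizontal component of n points toward azimuth atan2(n_x, n_y) = 270°, the dip direction.

true dip 27°, dip direction 270°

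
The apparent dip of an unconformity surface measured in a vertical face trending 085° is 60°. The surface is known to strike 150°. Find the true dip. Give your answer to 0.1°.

62.4°

β = acute angle between strike 150° and section 085° = 65°.
tan δ = tan α / sin β = tan 60° / sin 65° = 1.7321 / 0.9063 = 1.9111
true dip = arctan 1.9111 = 62.38°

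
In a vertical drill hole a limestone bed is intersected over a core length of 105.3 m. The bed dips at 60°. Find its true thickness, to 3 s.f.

52.7 m

True thickness t = h · cos(dip) = 105.3 × cos 60°
t = 105.3 × 0.5000 = 52.650 m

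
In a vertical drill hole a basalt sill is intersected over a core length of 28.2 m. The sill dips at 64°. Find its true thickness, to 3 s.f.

12.4 m

True thickness t = h · cos(dip) = 28.2 × cos 64°
t = 28.2 × 0.4384 = 12.362 m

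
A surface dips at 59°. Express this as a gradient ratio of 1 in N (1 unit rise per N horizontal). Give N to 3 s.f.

1 : N means tan θ = 1/N, so N = 1/tan 59° = 1/1.6643

1 in 0.601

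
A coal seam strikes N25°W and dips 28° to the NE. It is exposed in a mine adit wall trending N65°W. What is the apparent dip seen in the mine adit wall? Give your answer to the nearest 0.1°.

Angle between strike (N25°W) and section (N65°W): β = 40°.
tan α = tan 28° × sin 40° = 0.5317 × 0.6428 = 0.3418
apparent dip = arctan 0.3418 = 18.87°

18.9°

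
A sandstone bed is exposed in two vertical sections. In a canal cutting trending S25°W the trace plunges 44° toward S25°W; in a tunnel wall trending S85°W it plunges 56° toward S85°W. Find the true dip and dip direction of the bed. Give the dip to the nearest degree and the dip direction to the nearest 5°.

true dip 56°, dip direction 255°

Represent each trace as a vector plunging at its apparent dip toward its trend (east-north-up frame): v₁ = (-0.304, -0.652, -0.695), v₂ = (-0.557, -0.049, -0.829).
The plane normal is n = v₁ × v₂ ∝ (-0.507, -0.135, 0.348).
Dip δ = arctan(|n_h|/n_z) = arctan(0.524/0.348) = 56.4°.
The horizontal component of n points toward azimuth atan2(n_x, n_y) = 255°, the dip direction.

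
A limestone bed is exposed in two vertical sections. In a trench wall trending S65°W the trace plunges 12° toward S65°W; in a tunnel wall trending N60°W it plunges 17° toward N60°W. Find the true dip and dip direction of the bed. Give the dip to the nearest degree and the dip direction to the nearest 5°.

true dip 17°, dip direction 290°

Represent each trace as a vector plunging at its apparent dip toward its trend (east-north-up frame): v₁ = (-0.887, -0.413, -0.208), v₂ = (-0.828, 0.478, -0.292).
Cross product v₁ × v₂ gives the pole to the plane: n ∝ (-0.220, 0.087, 0.766).
Dip δ = arctan(|n_h|/n_z) = arctan(0.237/0.766) = 17.2°.
The horizontal component of n points toward azimuth atan2(n_x, n_y) = 292°, the dip direction.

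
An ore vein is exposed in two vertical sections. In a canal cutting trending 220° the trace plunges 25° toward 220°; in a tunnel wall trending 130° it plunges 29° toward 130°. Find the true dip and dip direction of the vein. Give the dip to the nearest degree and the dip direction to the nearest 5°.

The two traces are lines in the plane: v₁ = (sin 220°·cos 25°, cos 220°·cos 25°, −sin 25°), v₂ = (sin 130°·cos 29°, cos 130°·cos 29°, −sin 29°).
The plane normal is n = v₁ × v₂ ∝ (0.099, -0.566, 0.793).
True dip = arccos(n_z / |n|) = arccos(0.8099) = 35.9°.
The horizontal component of n points toward azimuth atan2(n_x, n_y) = 170°, the dip direction.

true dip 36°, dip direction 170°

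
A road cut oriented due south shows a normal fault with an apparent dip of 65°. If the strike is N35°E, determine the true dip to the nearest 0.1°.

The section is 35° from the strike.
tan(true dip) = tan 65° / sin 35° = 3.7388
δ = arctan(3.7388) = 75.03°

75.0°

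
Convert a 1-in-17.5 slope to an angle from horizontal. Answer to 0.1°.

tan θ = 1/17.5 = 0.0571
θ = arctan(0.0571) = 3.27°

3.3°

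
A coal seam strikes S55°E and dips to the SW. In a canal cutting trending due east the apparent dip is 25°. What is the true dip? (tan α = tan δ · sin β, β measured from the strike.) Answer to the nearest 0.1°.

39.1°

The section is 35° from the strike.
tan δ = tan α / sin β = tan 25° / sin 35° = 0.4663 / 0.5736 = 0.8130
δ = arctan(0.8130) = 39.11°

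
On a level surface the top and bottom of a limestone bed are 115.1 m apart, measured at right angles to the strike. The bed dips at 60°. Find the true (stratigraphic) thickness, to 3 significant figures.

True thickness t = w · sin(dip) = 115.1 × sin 60°
t = 115.1 × 0.8660 = 99.680 m

99.7 m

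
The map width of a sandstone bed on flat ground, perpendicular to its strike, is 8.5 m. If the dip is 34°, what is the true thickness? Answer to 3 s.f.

4.75 m

True thickness t = w · sin(dip) = 8.5 × sin 34°
t = 8.5 × 0.5592 = 4.753 m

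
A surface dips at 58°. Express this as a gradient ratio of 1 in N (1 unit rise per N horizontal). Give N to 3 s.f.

1 in 0.625

1 : N means tan θ = 1/N, so N = 1/tan 58° = 1/1.6003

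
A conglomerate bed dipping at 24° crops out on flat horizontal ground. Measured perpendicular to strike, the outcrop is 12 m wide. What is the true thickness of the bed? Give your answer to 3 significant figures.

True thickness t = w · sin(dip) = 12 × sin 24°
t = 12 × 0.4067 = 4.881 m

4.88 m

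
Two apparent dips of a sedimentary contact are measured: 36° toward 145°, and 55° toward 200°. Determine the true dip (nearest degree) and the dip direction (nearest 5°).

true dip 55°, dip direction 205°

Each apparent-dip line lies in the plane. As unit vectors (x east, y north, z up), v₁ plunges 36°→145° and v₂ plunges 55°→200°.
n = v₁ × v₂ = (-0.226, -0.495, 0.380) (taken with n_z > 0).
Dip δ = arctan(|n_h|/n_z) = arctan(0.545/0.380) = 55.1°.
The horizontal component of n points toward azimuth atan2(n_x, n_y) = 205°, the dip direction.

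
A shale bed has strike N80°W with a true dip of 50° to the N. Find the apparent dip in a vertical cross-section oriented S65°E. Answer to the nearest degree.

17°

Angle between strike (N80°W) and section (S65°E): β = 15°.
tan α = tan 50° × sin 15° = 1.1918 × 0.2588 = 0.3084
apparent dip = arctan 0.3084 = 17.14°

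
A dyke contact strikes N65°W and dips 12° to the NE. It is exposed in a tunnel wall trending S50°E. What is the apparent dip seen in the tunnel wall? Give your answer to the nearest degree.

3°

The strike is N65°W and the section trends S50°E; the acute angle between them is β = 15°.
tan α = tan 12° × sin 15° = 0.2126 × 0.2588 = 0.0550
α = arctan(0.0550) = 3.15°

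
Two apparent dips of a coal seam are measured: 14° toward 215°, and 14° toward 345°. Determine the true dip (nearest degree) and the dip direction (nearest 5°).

true dip 31°, dip direction 280°

Represent each trace as a vector plunging at its apparent dip toward its trend (east-north-up frame): v₁ = (-0.557, -0.795, -0.242), v₂ = (-0.251, 0.937, -0.242).
The plane normal is n = v₁ × v₂ ∝ (-0.419, 0.074, 0.721).
tan δ = √(n_x²+n_y²)/n_z = 0.425/0.721, so δ = 30.5°.
Dip direction = azimuth of (n_x, n_y) = atan2(-0.419, 0.074) = 280°.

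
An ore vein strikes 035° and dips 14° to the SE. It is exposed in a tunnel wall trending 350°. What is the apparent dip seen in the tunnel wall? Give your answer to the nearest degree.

The section lies 45° from the strike.
tan α = tan 14° × sin 45° = 0.2493 × 0.7071 = 0.1763
apparent dip = arctan 0.1763 = 10.00°

10°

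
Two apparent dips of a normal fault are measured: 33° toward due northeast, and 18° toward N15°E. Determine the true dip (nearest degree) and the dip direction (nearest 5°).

true dip 39°, dip direction 080°

The two traces are lines in the plane: v₁ = (sin 45°·cos 33°, cos 45°·cos 33°, −sin 33°), v₂ = (sin 15°·cos 18°, cos 15°·cos 18°, −sin 18°).
n = v₁ × v₂ = (0.317, 0.049, 0.399) (taken with n_z > 0).
True dip = arccos(n_z / |n|) = arccos(0.7791) = 38.8°.
Dip direction = atan2(0.317, 0.049) = 81° (azimuth of n's horizontal projection).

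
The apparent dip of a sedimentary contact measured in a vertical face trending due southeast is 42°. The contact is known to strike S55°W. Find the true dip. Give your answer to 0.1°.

42.4°

β = acute angle between strike S55°W and section due southeast = 80°.
tan δ = tan α / sin β = tan 42° / sin 80° = 0.9004 / 0.9848 = 0.9143
δ = arctan(0.9143) = 42.44°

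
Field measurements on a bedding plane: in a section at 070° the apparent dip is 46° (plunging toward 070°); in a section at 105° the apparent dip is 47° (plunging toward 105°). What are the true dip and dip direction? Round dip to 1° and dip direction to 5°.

The two traces are lines in the plane: v₁ = (sin 70°·cos 46°, cos 70°·cos 46°, −sin 46°), v₂ = (sin 105°·cos 47°, cos 105°·cos 47°, −sin 47°).
The plane normal is n = v₁ × v₂ ∝ (0.301, -0.004, 0.272).
True dip = arccos(n_z / |n|) = arccos(0.6704) = 47.9°.
Dip direction = azimuth of (n_x, n_y) = atan2(0.301, -0.004) = 91°.

true dip 48°, dip direction 090°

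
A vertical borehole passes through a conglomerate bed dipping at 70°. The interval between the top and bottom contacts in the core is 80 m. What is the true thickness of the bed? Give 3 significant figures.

27.4 m

True thickness t = h · cos(dip) = 80 × cos 70°
t = 80 × 0.3420 = 27.362 m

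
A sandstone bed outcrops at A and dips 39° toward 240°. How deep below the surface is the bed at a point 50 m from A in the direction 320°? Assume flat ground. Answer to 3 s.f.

7.03 m

The hole lies 80° from the dip direction, so the down-dip offset is 50 × cos 80° = 8.68 m.
Depth = down-dip offset × tan(dip) = 8.68 × tan 39° = 8.68 × 0.8098
Depth = 7.03 m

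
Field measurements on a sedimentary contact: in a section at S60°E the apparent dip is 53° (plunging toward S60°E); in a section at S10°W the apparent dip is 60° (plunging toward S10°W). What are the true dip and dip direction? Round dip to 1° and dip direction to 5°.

Represent each trace as a vector plunging at its apparent dip toward its trend (east-north-up frame): v₁ = (0.521, -0.301, -0.799), v₂ = (-0.087, -0.492, -0.866).
n = v₁ × v₂ = (0.133, -0.521, 0.283) (taken with n_z > 0).
tan δ = √(n_x²+n_y²)/n_z = 0.537/0.283, so δ = 62.2°.
The horizontal component of n points toward azimuth atan2(n_x, n_y) = 166°, the dip direction.

true dip 62°, dip direction 165°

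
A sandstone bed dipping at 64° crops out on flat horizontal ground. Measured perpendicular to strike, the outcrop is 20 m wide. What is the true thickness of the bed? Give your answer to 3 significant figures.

18.0 m

True thickness t = w · sin(dip) = 20 × sin 64°
t = 20 × 0.8988 = 17.976 m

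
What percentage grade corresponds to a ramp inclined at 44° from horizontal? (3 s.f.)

96.6%

grade % = 100 × tan 44° = 100 × 0.9657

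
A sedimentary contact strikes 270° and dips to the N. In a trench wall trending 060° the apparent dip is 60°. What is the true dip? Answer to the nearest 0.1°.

73.9°

The section is 30° from the strike.
tan δ = tan α / sin β = tan 60° / sin 30° = 1.7321 / 0.5000 = 3.4641
true dip = arctan 3.4641 = 73.90°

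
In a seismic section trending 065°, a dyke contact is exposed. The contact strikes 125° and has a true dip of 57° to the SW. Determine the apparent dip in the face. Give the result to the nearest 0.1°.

The section lies 60° from the strike.
tan α = tan 57° × sin 60° = 1.5399 × 0.8660 = 1.3336
α = arctan(1.3336) = 53.13°

53.1°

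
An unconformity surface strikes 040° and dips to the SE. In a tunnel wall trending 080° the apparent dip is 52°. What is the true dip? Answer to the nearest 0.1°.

The section is 40° from the strike.
tan δ = tan α / sin β = tan 52° / sin 40° = 1.2799 / 0.6428 = 1.9912
δ = arctan(1.9912) = 63.33°

63.3°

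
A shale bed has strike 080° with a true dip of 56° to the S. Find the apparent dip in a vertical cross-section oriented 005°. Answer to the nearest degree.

55°

Angle between strike (080°) and section (005°): β = 75°.
tan(apparent dip) = tan 56° · sin 75° = 1.4320
apparent dip = arctan 1.4320 = 55.07°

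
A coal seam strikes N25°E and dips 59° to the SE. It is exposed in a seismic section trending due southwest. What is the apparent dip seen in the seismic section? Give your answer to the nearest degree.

The strike is N25°E and the section trends due southwest; the acute angle between them is β = 20°.
tan(apparent dip) = tan 59° · sin 20° = 0.5692
α = arctan(0.5692) = 29.65°

30°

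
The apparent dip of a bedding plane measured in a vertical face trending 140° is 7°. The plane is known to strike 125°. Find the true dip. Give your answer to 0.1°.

25.4°

β = acute angle between strike 125° and section 140° = 15°.
tan δ = tan α / sin β = tan 7° / sin 15° = 0.1228 / 0.2588 = 0.4744
δ = arctan(0.4744) = 25.38°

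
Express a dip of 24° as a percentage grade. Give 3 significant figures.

44.5%

grade % = 100 × tan 24° = 100 × 0.4452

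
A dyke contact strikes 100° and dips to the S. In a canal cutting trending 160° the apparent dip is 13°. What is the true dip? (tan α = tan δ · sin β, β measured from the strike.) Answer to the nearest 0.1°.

14.9°

β = acute angle between strike 100° and section 160° = 60°.
tan(true dip) = tan 13° / sin 60° = 0.2666
δ = arctan(0.2666) = 14.93°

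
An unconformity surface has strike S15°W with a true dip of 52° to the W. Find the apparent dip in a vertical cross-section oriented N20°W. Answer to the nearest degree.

The section lies 35° from the strike.
tan α = tan 52° × sin 35° = 1.2799 × 0.5736 = 0.7341
α = arctan(0.7341) = 36.28°

36°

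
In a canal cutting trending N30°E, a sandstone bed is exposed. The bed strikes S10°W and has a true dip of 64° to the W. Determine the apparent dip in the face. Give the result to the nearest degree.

The section lies 20° from the strike.
tan α = tan 64° × sin 20° = 2.0503 × 0.3420 = 0.7012
apparent dip = arctan 0.7012 = 35.04°

35°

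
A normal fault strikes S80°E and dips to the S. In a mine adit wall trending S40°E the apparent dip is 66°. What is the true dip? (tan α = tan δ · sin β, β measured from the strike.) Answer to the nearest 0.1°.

74.0°

β = acute angle between strike S80°E and section S40°E = 40°.
tan(true dip) = tan 66° / sin 40° = 3.4942
δ = arctan(3.4942) = 74.03°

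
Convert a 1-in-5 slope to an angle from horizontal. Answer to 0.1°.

11.3°

tan θ = 1/5 = 0.2000
θ = arctan(0.2000) = 11.31°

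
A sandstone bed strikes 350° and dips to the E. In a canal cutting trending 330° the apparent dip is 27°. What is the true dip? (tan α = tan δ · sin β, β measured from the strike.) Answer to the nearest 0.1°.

56.1°

β = acute angle between strike 350° and section 330° = 20°.
tan(true dip) = tan 27° / sin 20° = 1.4898
true dip = arctan 1.4898 = 56.13°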